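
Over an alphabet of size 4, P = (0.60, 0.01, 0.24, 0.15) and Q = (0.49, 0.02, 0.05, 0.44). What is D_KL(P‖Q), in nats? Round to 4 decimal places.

D(P‖Q) = Σ p·ln(p/q).
  0.60·ln(0.60/0.49) = 0.12151
  0.01·ln(0.01/0.02) = -0.00693
  0.24·ln(0.24/0.05) = 0.37647
  0.15·ln(0.15/0.44) = -0.16142
D(P‖Q) = 0.3296 nats.

0.3296 nats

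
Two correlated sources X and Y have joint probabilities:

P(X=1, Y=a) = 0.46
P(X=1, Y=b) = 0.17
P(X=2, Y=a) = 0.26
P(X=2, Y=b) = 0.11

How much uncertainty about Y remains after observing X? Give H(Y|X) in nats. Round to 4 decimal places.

Marginals: p(X) = (0.6300, 0.3700), p(Y) = (0.7200, 0.2800).
H(Y|X) = Σ p(X) · H(Y|X=·).
  X=1: p=0.6300, H(Y|X=1) = 0.5831
  X=2: p=0.3700, H(Y|X=2) = 0.6086
Weighted sum = 0.5925 nats.

0.5925 nats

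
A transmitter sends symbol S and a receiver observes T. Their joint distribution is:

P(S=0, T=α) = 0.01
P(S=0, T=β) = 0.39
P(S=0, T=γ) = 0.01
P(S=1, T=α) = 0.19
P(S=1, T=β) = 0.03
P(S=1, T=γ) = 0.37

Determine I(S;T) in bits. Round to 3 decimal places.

0.697 bits

Marginals: p(S) = (0.4100, 0.5900), p(T) = (0.2000, 0.4200, 0.3800).
I(S;T) = H(S) + H(T) − H(S,T).
H(S) = 0.9765, H(T) = 1.5205, H(S,T) = 1.8004.
I(S;T) = 0.9765 + 1.5205 − 1.8004 = 0.697 bits.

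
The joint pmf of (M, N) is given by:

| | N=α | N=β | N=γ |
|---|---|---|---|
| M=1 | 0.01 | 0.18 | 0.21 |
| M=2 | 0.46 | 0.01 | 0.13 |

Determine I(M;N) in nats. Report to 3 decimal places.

0.359 nats

Marginals: p(M) = (0.4000, 0.6000), p(N) = (0.4700, 0.1900, 0.3400).
I(M;N) = H(M) + H(N) − H(M,N).
H(M) = 0.6730, H(N) = 1.0372, H(M,N) = 1.3509.
I(M;N) = 0.6730 + 1.0372 − 1.3509 = 0.359 nats.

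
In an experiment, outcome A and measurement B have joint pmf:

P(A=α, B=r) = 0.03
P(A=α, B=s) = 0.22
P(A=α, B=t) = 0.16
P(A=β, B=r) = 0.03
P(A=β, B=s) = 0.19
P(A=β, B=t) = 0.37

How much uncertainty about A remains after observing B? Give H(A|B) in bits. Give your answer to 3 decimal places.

Marginals: p(A) = (0.4100, 0.5900), p(B) = (0.0600, 0.4100, 0.5300).
H(A|B) = Σ p(B) · H(A|B=·).
  B=r: p=0.0600, H(A|B=r) = 1.0000
  B=s: p=0.4100, H(A|B=s) = 0.9961
  B=t: p=0.5300, H(A|B=t) = 0.8836
Weighted sum = 0.937 bits.

0.937 bits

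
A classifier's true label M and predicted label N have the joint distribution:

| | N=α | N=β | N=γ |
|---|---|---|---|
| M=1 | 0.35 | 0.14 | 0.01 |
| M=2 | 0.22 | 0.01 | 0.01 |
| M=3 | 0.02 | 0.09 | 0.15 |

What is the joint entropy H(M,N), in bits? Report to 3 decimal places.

H(M,N) = −Σ p(x,y)·log₂ p(x,y) over all 9 cells.
  cell (1,α): −0.35·log₂0.35 = 0.5301
  cell (1,β): −0.14·log₂0.14 = 0.3971
  cell (1,γ): −0.01·log₂0.01 = 0.0664
  cell (2,α): −0.22·log₂0.22 = 0.4806
  cell (2,β): −0.01·log₂0.01 = 0.0664
  cell (2,γ): −0.01·log₂0.01 = 0.0664
  cell (3,α): −0.02·log₂0.02 = 0.1129
  cell (3,β): −0.09·log₂0.09 = 0.3127
  cell (3,γ): −0.15·log₂0.15 = 0.4105
Sum = 2.443 bits.

2.443 bits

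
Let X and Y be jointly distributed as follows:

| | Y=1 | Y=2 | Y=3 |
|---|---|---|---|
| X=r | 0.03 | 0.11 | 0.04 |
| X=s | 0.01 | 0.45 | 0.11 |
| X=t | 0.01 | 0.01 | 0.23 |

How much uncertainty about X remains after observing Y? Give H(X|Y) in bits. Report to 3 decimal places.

1.035 bits

Marginals: p(X) = (0.1800, 0.5700, 0.2500), p(Y) = (0.0500, 0.5700, 0.3800).
H(X|Y) = Σ p(Y) · H(X|Y=·).
  Y=1: p=0.0500, H(X|Y=1) = 1.3710
  Y=2: p=0.5700, H(X|Y=2) = 0.8296
  Y=3: p=0.3800, H(X|Y=3) = 1.2980
Weighted sum = 1.035 bits.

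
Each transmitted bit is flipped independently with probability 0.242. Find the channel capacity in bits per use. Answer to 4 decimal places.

0.2016 bits

Binary symmetric channel: C = 1 − h₂(ε) where h₂ is the binary entropy function.
h₂(0.242) = −0.242·log₂0.242 − 0.758·log₂0.758 = 0.7984.
C = 1 − 0.7984 = 0.2016 bits per channel use.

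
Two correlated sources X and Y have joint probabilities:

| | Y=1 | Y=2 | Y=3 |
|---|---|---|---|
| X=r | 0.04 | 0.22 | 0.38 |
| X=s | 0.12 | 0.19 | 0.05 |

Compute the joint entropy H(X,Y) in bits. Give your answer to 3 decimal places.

2.235 bits

H(X,Y) = −Σ p(x,y)·log₂ p(x,y) over all 6 cells.
  cell (r,1): −0.04·log₂0.04 = 0.1858
  cell (r,2): −0.22·log₂0.22 = 0.4806
  cell (r,3): −0.38·log₂0.38 = 0.5305
  cell (s,1): −0.12·log₂0.12 = 0.3671
  cell (s,2): −0.19·log₂0.19 = 0.4552
  cell (s,3): −0.05·log₂0.05 = 0.2161
Sum = 2.235 bits.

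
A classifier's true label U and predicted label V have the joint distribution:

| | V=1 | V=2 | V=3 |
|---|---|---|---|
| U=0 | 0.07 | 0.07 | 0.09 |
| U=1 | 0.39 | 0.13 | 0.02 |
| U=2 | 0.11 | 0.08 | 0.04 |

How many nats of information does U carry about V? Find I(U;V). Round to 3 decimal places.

Marginals: p(U) = (0.2300, 0.5400, 0.2300), p(V) = (0.5700, 0.2800, 0.1500).
I(U;V) = H(U) + H(V) − H(U,V).
H(U) = 1.0088, H(V) = 0.9614, H(U,V) = 1.8733.
I(U;V) = 1.0088 + 0.9614 − 1.8733 = 0.097 nats.

0.097 nats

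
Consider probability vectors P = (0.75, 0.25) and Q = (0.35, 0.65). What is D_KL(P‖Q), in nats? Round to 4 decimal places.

0.3327 nats

D(P‖Q) = Σ p·ln(p/q).
  0.75·ln(0.75/0.35) = 0.57161
  0.25·ln(0.25/0.65) = -0.23888
D(P‖Q) = 0.3327 nats.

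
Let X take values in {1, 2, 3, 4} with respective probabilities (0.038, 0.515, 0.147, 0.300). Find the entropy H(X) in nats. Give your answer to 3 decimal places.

H(X) = −Σ p·ln p.
  −(0.038)·ln(0.038) = 0.1243
  −(0.515)·ln(0.515) = 0.3417
  −(0.147)·ln(0.147) = 0.2818
  −(0.300)·ln(0.300) = 0.3612
Sum: 0.1243 + 0.3417 + 0.2818 + 0.3612 = 1.109 nats.

1.109 nats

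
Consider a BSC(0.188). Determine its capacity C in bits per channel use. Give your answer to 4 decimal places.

0.3027 bits

Binary symmetric channel: C = 1 − h₂(ε) where h₂ is the binary entropy function.
h₂(0.188) = −0.188·log₂0.188 − 0.812·log₂0.812 = 0.6973.
C = 1 − 0.6973 = 0.3027 bits per channel use.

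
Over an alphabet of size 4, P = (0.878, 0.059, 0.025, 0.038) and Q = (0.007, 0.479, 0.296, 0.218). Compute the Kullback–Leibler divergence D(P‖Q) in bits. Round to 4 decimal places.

D(P‖Q) = Σ p·log₂(p/q).
  0.878·log₂(0.878/0.007) = 6.12029
  0.059·log₂(0.059/0.479) = -0.17825
  0.025·log₂(0.025/0.296) = -0.08914
  0.038·log₂(0.038/0.218) = -0.09577
D(P‖Q) = 5.7571 bits.

5.7571 bits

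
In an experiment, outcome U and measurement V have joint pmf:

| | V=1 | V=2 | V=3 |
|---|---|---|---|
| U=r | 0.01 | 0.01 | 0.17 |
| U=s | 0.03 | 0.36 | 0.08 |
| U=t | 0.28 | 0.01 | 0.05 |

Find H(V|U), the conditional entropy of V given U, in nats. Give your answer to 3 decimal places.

Marginals: p(U) = (0.1900, 0.4700, 0.3400), p(V) = (0.3200, 0.3800, 0.3000).
H(V|U) = Σ p(U) · H(V|U=·).
  U=r: p=0.1900, H(V|U=r) = 0.4095
  U=s: p=0.4700, H(V|U=s) = 0.6813
  U=t: p=0.3400, H(V|U=t) = 0.5455
Weighted sum = 0.583 nats.

0.583 nats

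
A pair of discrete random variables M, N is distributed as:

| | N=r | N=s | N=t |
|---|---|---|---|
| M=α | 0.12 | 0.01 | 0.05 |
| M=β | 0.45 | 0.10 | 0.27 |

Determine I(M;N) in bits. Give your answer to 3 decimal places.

Marginals: p(M) = (0.1800, 0.8200), p(N) = (0.5700, 0.1100, 0.3200).
I(M;N) = Σ p(x,y)·log₂[p(x,y)/(p(x)p(y))].
  (α,r): 0.12·log₂(1.1696) = 0.0271
  (α,s): 0.01·log₂(0.5051) = -0.0099
  (α,t): 0.05·log₂(0.8681) = -0.0102
  (β,r): 0.45·log₂(0.9628) = -0.0246
  (β,s): 0.10·log₂(1.1086) = 0.0149
  (β,t): 0.27·log₂(1.0290) = 0.0111
Sum = 0.008 bits.

0.008 bits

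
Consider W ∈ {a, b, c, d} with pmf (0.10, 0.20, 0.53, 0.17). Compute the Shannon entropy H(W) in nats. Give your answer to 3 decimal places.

1.190 nats

H(W) = −Σ p·ln p.
  −(0.10)·ln(0.10) = 0.2303
  −(0.20)·ln(0.20) = 0.3219
  −(0.53)·ln(0.53) = 0.3365
  −(0.17)·ln(0.17) = 0.3012
Sum: 0.2303 + 0.3219 + 0.3365 + 0.3012 = 1.190 nats.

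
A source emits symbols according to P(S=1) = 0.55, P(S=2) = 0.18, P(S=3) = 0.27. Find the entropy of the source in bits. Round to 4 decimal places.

H(S) = −Σ p·log₂ p.
  −(0.55)·log₂(0.55) = 0.47437
  −(0.18)·log₂(0.18) = 0.44531
  −(0.27)·log₂(0.27) = 0.51002
Sum: 0.47437 + 0.44531 + 0.51002 = 1.4297 bits.

1.4297 bits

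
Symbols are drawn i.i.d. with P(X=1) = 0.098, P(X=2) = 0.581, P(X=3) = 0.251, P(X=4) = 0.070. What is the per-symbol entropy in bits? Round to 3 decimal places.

1.553 bits

H(X) = −Σ p·log₂ p.
  −(0.098)·log₂(0.098) = 0.3284
  −(0.581)·log₂(0.581) = 0.4551
  −(0.251)·log₂(0.251) = 0.5006
  −(0.070)·log₂(0.070) = 0.2686
Sum: 0.3284 + 0.4551 + 0.5006 + 0.2686 = 1.553 bits.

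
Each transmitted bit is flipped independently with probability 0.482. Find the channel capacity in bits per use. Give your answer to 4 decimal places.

Binary symmetric channel: C = 1 − h₂(ε) where h₂ is the binary entropy function.
h₂(0.482) = −0.482·log₂0.482 − 0.518·log₂0.518 = 0.9991.
C = 1 − 0.9991 = 0.0009 bits per channel use.

0.0009 bits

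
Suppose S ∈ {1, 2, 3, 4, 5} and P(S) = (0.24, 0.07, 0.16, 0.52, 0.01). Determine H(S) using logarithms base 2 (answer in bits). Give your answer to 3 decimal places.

H(S) = −Σ p·log₂ p.
  −(0.24)·log₂(0.24) = 0.4941
  −(0.07)·log₂(0.07) = 0.2686
  −(0.16)·log₂(0.16) = 0.4230
  −(0.52)·log₂(0.52) = 0.4906
  −(0.01)·log₂(0.01) = 0.0664
Sum: 0.4941 + 0.2686 + 0.4230 + 0.4906 + 0.0664 = 1.743 bits.

1.743 bits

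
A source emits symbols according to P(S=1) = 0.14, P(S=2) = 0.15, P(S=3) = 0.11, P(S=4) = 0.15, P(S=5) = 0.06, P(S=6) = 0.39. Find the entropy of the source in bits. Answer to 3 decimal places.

2.342 bits

H(S) = −Σ p·log₂ p.
  −(0.14)·log₂(0.14) = 0.3971
  −(0.15)·log₂(0.15) = 0.4105
  −(0.11)·log₂(0.11) = 0.3503
  −(0.15)·log₂(0.15) = 0.4105
  −(0.06)·log₂(0.06) = 0.2435
  −(0.39)·log₂(0.39) = 0.5298
Sum: 0.3971 + 0.4105 + 0.3503 + 0.4105 + 0.2435 + 0.5298 = 2.342 bits.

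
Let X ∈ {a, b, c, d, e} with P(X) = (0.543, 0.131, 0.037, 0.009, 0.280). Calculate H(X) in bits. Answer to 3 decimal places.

1.614 bits

H(X) = −Σ p·log₂ p.
  −(0.543)·log₂(0.543) = 0.4784
  −(0.131)·log₂(0.131) = 0.3841
  −(0.037)·log₂(0.037) = 0.1760
  −(0.009)·log₂(0.009) = 0.0612
  −(0.280)·log₂(0.280) = 0.5142
Sum: 0.4784 + 0.3841 + 0.1760 + 0.0612 + 0.5142 = 1.614 bits.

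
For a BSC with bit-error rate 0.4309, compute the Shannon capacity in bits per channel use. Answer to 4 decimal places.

Binary symmetric channel: C = 1 − h₂(ε) where h₂ is the binary entropy function.
h₂(0.4309) = −0.4309·log₂0.4309 − 0.5691·log₂0.5691 = 0.9862.
C = 1 − 0.9862 = 0.0138 bits per channel use.

0.0138 bits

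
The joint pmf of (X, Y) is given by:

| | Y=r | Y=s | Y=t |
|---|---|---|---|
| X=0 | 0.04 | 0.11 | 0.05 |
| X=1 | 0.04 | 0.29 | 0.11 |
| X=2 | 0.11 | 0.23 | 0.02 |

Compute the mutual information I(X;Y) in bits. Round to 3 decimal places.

Marginals: p(X) = (0.2000, 0.4400, 0.3600), p(Y) = (0.1900, 0.6300, 0.1800).
I(X;Y) = Σ p(x,y)·log₂[p(x,y)/(p(x)p(y))].
  (0,r): 0.04·log₂(1.0526) = 0.0030
  (0,s): 0.11·log₂(0.8730) = -0.0216
  (0,t): 0.05·log₂(1.3889) = 0.0237
  (1,r): 0.04·log₂(0.4785) = -0.0425
  (1,s): 0.29·log₂(1.0462) = 0.0189
  (1,t): 0.11·log₂(1.3889) = 0.0521
  (2,r): 0.11·log₂(1.6082) = 0.0754
  (2,s): 0.23·log₂(1.0141) = 0.0046
  (2,t): 0.02·log₂(0.3086) = -0.0339
Sum = 0.080 bits.

0.080 bits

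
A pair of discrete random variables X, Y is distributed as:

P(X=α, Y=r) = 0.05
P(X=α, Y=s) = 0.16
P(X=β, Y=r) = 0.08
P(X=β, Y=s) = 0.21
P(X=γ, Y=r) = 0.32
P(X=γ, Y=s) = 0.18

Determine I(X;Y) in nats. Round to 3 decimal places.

0.075 nats

Marginals: p(X) = (0.2100, 0.2900, 0.5000), p(Y) = (0.4500, 0.5500).
I(X;Y) = H(X) + H(Y) − H(X,Y).
H(X) = 1.0333, H(Y) = 0.6881, H(X,Y) = 1.6461.
I(X;Y) = 1.0333 + 0.6881 − 1.6461 = 0.075 nats.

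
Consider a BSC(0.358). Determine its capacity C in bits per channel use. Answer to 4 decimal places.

0.0590 bits

Binary symmetric channel: C = 1 − h₂(ε) where h₂ is the binary entropy function.
h₂(0.358) = −0.358·log₂0.358 − 0.642·log₂0.642 = 0.9410.
C = 1 − 0.9410 = 0.0590 bits per channel use.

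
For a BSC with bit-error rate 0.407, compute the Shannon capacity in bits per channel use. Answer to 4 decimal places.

0.0251 bits

Binary symmetric channel: C = 1 − h₂(ε) where h₂ is the binary entropy function.
h₂(0.407) = −0.407·log₂0.407 − 0.593·log₂0.593 = 0.9749.
C = 1 − 0.9749 = 0.0251 bits per channel use.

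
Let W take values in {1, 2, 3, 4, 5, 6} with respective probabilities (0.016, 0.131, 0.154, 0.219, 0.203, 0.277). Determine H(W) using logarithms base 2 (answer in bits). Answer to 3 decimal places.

2.355 bits

H(W) = −Σ p·log₂ p.
  −(0.016)·log₂(0.016) = 0.0955
  −(0.131)·log₂(0.131) = 0.3841
  −(0.154)·log₂(0.154) = 0.4156
  −(0.219)·log₂(0.219) = 0.4798
  −(0.203)·log₂(0.203) = 0.4670
  −(0.277)·log₂(0.277) = 0.5130
Sum: 0.0955 + 0.3841 + 0.4156 + 0.4798 + 0.4670 + 0.5130 = 2.355 bits.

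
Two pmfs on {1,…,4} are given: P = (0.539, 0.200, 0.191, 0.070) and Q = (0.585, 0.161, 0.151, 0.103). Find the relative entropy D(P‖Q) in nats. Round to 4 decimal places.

D(P‖Q) = Σ p·ln(p/q).
  0.539·ln(0.539/0.585) = -0.04414
  0.200·ln(0.200/0.161) = 0.04338
  0.191·ln(0.191/0.151) = 0.04488
  0.070·ln(0.070/0.103) = -0.02704
D(P‖Q) = 0.0171 nats.

0.0171 nats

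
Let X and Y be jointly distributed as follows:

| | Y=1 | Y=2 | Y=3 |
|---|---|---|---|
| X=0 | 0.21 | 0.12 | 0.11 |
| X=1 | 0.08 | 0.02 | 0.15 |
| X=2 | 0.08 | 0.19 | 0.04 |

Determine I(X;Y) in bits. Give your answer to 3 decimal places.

Marginals: p(X) = (0.4400, 0.2500, 0.3100), p(Y) = (0.3700, 0.3300, 0.3000).
I(X;Y) = Σ p(x,y)·log₂[p(x,y)/(p(x)p(y))].
  (0,1): 0.21·log₂(1.2899) = 0.0771
  (0,2): 0.12·log₂(0.8264) = -0.0330
  (0,3): 0.11·log₂(0.8333) = -0.0289
  (1,1): 0.08·log₂(0.8649) = -0.0168
  (1,2): 0.02·log₂(0.2424) = -0.0409
  (1,3): 0.15·log₂(2.0000) = 0.1500
  (2,1): 0.08·log₂(0.6975) = -0.0416
  (2,2): 0.19·log₂(1.8573) = 0.1697
  (2,3): 0.04·log₂(0.4301) = -0.0487
Sum = 0.187 bits.

0.187 bits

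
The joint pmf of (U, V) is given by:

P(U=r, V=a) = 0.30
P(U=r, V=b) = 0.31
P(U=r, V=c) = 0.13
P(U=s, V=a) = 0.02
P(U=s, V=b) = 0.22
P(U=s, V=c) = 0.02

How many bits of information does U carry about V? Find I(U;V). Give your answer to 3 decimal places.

0.115 bits

Marginals: p(U) = (0.7400, 0.2600), p(V) = (0.3200, 0.5300, 0.1500).
I(U;V) = Σ p(x,y)·log₂[p(x,y)/(p(x)p(y))].
  (r,a): 0.30·log₂(1.2669) = 0.1024
  (r,b): 0.31·log₂(0.7904) = -0.1052
  (r,c): 0.13·log₂(1.1712) = 0.0296
  (s,a): 0.02·log₂(0.2404) = -0.0411
  (s,b): 0.22·log₂(1.5965) = 0.1485
  (s,c): 0.02·log₂(0.5128) = -0.0193
Sum = 0.115 bits.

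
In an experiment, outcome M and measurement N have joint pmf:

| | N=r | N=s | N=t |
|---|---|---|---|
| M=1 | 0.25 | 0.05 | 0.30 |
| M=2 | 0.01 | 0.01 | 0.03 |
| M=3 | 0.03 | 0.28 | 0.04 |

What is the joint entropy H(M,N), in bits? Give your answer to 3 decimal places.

H(M,N) = −Σ p(x,y)·log₂ p(x,y) over all 9 cells.
  cell (1,r): −0.25·log₂0.25 = 0.5000
  cell (1,s): −0.05·log₂0.05 = 0.2161
  cell (1,t): −0.30·log₂0.30 = 0.5211
  cell (2,r): −0.01·log₂0.01 = 0.0664
  cell (2,s): −0.01·log₂0.01 = 0.0664
  cell (2,t): −0.03·log₂0.03 = 0.1518
  cell (3,r): −0.03·log₂0.03 = 0.1518
  cell (3,s): −0.28·log₂0.28 = 0.5142
  cell (3,t): −0.04·log₂0.04 = 0.1858
Sum = 2.374 bits.

2.374 bits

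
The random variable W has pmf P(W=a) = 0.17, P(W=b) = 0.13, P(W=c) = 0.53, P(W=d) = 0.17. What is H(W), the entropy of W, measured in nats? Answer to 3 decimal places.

H(W) = −Σ p·ln p.
  −(0.17)·ln(0.17) = 0.3012
  −(0.13)·ln(0.13) = 0.2652
  −(0.53)·ln(0.53) = 0.3365
  −(0.17)·ln(0.17) = 0.3012
Sum: 0.3012 + 0.2652 + 0.3365 + 0.3012 = 1.204 nats.

1.204 nats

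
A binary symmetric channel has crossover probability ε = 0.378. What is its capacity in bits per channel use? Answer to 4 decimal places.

Binary symmetric channel: C = 1 − h₂(ε) where h₂ is the binary entropy function.
h₂(0.378) = −0.378·log₂0.378 − 0.622·log₂0.622 = 0.9566.
C = 1 − 0.9566 = 0.0434 bits per channel use.

0.0434 bits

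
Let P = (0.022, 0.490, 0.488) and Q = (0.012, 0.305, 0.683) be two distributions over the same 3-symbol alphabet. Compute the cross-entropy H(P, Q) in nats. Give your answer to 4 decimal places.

0.8652 nats

H(P,Q) = −Σ p·ln q.
  −0.022·ln(0.012) = 0.09730
  −0.490·ln(0.305) = 0.58185
  −0.488·ln(0.683) = 0.18606
H(P,Q) = 0.8652 nats.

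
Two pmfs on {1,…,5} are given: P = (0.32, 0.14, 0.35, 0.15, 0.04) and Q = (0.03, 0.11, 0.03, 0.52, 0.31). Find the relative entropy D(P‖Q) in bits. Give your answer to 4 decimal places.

D(P‖Q) = Σ p·log₂(p/q).
  0.32·log₂(0.32/0.03) = 1.09281
  0.14·log₂(0.14/0.11) = 0.04871
  0.35·log₂(0.35/0.03) = 1.24051
  0.15·log₂(0.15/0.52) = -0.26903
  0.04·log₂(0.04/0.31) = -0.11817
D(P‖Q) = 1.9948 bits.

1.9948 bits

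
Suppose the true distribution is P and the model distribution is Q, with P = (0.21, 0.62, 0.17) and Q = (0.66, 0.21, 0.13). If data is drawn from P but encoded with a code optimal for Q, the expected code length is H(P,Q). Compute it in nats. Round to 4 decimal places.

H(P,Q) = −Σ p·ln q.
  −0.21·ln(0.66) = 0.08726
  −0.62·ln(0.21) = 0.96760
  −0.17·ln(0.13) = 0.34684
H(P,Q) = 1.4017 nats.

1.4017 nats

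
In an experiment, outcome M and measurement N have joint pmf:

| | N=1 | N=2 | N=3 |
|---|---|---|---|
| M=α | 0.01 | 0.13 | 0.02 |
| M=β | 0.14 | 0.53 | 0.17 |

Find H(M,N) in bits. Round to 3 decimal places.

H(M,N) = −Σ p(x,y)·log₂ p(x,y) over all 6 cells.
  cell (α,1): −0.01·log₂0.01 = 0.0664
  cell (α,2): −0.13·log₂0.13 = 0.3826
  cell (α,3): −0.02·log₂0.02 = 0.1129
  cell (β,1): −0.14·log₂0.14 = 0.3971
  cell (β,2): −0.53·log₂0.53 = 0.4854
  cell (β,3): −0.17·log₂0.17 = 0.4346
Sum = 1.879 bits.

1.879 bits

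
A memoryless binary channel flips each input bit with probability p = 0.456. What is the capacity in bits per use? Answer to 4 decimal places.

0.0056 bits

Binary symmetric channel: C = 1 − h₂(ε) where h₂ is the binary entropy function.
h₂(0.456) = −0.456·log₂0.456 − 0.544·log₂0.544 = 0.9944.
C = 1 − 0.9944 = 0.0056 bits per channel use.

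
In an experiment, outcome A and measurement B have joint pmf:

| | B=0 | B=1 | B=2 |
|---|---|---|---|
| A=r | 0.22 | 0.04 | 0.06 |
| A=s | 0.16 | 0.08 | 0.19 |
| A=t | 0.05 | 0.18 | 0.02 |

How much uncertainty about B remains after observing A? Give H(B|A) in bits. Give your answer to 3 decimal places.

Marginals: p(A) = (0.3200, 0.4300, 0.2500), p(B) = (0.4300, 0.3000, 0.2700).
H(B|A) = Σ p(A) · H(B|A=·).
  A=r: p=0.3200, H(B|A=r) = 1.1995
  A=s: p=0.4300, H(B|A=s) = 1.5028
  A=t: p=0.2500, H(B|A=t) = 1.0971
Weighted sum = 1.304 bits.

1.304 bits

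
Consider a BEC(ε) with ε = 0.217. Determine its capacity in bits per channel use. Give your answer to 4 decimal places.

0.7830 bits

Binary erasure channel: capacity C = 1 − ε.
C = 1 − 0.217 = 0.7830 bits per channel use.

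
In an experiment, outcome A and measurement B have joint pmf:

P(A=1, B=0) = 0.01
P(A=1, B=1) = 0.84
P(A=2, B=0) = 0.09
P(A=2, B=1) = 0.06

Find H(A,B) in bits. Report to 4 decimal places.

0.8339 bits

H(A,B) = −Σ p(x,y)·log₂ p(x,y) over all 4 cells.
  cell (1,0): −0.01·log₂0.01 = 0.06644
  cell (1,1): −0.84·log₂0.84 = 0.21129
  cell (2,0): −0.09·log₂0.09 = 0.31265
  cell (2,1): −0.06·log₂0.06 = 0.24353
Sum = 0.8339 bits.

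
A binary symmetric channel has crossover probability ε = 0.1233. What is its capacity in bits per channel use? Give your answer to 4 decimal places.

Binary symmetric channel: C = 1 − h₂(ε) where h₂ is the binary entropy function.
h₂(0.1233) = −0.1233·log₂0.1233 − 0.8767·log₂0.8767 = 0.5388.
C = 1 − 0.5388 = 0.4612 bits per channel use.

0.4612 bits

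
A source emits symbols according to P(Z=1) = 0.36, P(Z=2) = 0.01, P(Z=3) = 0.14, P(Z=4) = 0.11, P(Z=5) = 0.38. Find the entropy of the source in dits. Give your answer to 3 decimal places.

0.564 dits

H(Z) = −Σ p·log₁₀ p.
  −(0.36)·log₁₀(0.36) = 0.1597
  −(0.01)·log₁₀(0.01) = 0.0200
  −(0.14)·log₁₀(0.14) = 0.1195
  −(0.11)·log₁₀(0.11) = 0.1054
  −(0.38)·log₁₀(0.38) = 0.1597
Sum: 0.1597 + 0.0200 + 0.1195 + 0.1054 + 0.1597 = 0.564 dits.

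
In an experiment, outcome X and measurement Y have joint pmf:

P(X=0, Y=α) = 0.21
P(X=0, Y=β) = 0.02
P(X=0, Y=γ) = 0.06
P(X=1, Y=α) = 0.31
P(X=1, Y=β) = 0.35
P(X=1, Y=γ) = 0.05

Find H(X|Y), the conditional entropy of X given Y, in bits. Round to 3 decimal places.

Marginals: p(X) = (0.2900, 0.7100), p(Y) = (0.5200, 0.3700, 0.1100).
H(X|Y) = Σ p(Y) · H(X|Y=·).
  Y=α: p=0.5200, H(X|Y=α) = 0.9732
  Y=β: p=0.3700, H(X|Y=β) = 0.3034
  Y=γ: p=0.1100, H(X|Y=γ) = 0.9940
Weighted sum = 0.728 bits.

0.728 bits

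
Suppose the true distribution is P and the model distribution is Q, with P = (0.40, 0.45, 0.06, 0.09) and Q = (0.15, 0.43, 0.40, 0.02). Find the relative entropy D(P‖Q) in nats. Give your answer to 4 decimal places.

D(P‖Q) = Σ p·ln(p/q).
  0.40·ln(0.40/0.15) = 0.39233
  0.45·ln(0.45/0.43) = 0.02046
  0.06·ln(0.06/0.40) = -0.11383
  0.09·ln(0.09/0.02) = 0.13537
D(P‖Q) = 0.4343 nats.

0.4343 nats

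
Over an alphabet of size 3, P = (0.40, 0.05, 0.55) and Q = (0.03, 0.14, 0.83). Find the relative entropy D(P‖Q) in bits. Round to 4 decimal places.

1.0940 bits

D(P‖Q) = Σ p·log₂(p/q).
  0.40·log₂(0.40/0.03) = 1.49479
  0.05·log₂(0.05/0.14) = -0.07427
  0.55·log₂(0.55/0.83) = -0.32652
D(P‖Q) = 1.0940 bits.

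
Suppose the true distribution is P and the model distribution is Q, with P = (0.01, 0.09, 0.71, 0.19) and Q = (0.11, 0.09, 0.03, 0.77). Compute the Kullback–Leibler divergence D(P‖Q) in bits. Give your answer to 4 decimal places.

2.8228 bits

D(P‖Q) = Σ p·log₂(p/q).
  0.01·log₂(0.01/0.11) = -0.03459
  0.09·log₂(0.09/0.09) = 0.00000
  0.71·log₂(0.71/0.03) = 3.24100
  0.19·log₂(0.19/0.77) = -0.38358
D(P‖Q) = 2.8228 bits.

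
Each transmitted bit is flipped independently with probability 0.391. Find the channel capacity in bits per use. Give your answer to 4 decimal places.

Binary symmetric channel: C = 1 − h₂(ε) where h₂ is the binary entropy function.
h₂(0.391) = −0.391·log₂0.391 − 0.609·log₂0.609 = 0.9654.
C = 1 − 0.9654 = 0.0346 bits per channel use.

0.0346 bits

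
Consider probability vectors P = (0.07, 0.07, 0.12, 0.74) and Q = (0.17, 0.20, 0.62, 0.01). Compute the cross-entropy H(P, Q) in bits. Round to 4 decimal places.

5.3407 bits

H(P,Q) = −Σ p·log₂ q.
  −0.07·log₂(0.17) = 0.17895
  −0.07·log₂(0.20) = 0.16253
  −0.12·log₂(0.62) = 0.08276
  −0.74·log₂(0.01) = 4.91645
H(P,Q) = 5.3407 bits.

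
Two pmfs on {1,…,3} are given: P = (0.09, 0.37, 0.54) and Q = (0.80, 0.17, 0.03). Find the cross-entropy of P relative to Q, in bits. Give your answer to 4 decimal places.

3.7066 bits

H(P,Q) = −Σ p·log₂ q.
  −0.09·log₂(0.80) = 0.02897
  −0.37·log₂(0.17) = 0.94587
  −0.54·log₂(0.03) = 2.73180
H(P,Q) = 3.7066 bits.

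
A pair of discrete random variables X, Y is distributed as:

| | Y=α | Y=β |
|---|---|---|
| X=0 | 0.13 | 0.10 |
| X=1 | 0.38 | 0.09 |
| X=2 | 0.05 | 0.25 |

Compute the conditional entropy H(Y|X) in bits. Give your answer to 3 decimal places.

0.753 bits

Chain rule: H(Y|X) = H(X,Y) − H(X).
Marginals: p(X) = (0.2300, 0.4700, 0.3000), p(Y) = (0.5600, 0.4400).
H(X,Y) = 2.2740 bits; H(X) = 1.5207 bits.
H(Y|X) = 2.2740 − 1.5207 = 0.753 bits.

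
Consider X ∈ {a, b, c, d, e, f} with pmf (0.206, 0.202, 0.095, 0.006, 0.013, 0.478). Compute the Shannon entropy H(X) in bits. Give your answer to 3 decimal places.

1.893 bits

H(X) = −Σ p·log₂ p.
  −(0.206)·log₂(0.206) = 0.4695
  −(0.202)·log₂(0.202) = 0.4661
  −(0.095)·log₂(0.095) = 0.3226
  −(0.006)·log₂(0.006) = 0.0443
  −(0.013)·log₂(0.013) = 0.0814
  −(0.478)·log₂(0.478) = 0.5090
Sum: 0.4695 + 0.4661 + 0.3226 + 0.0443 + 0.0814 + 0.5090 = 1.893 bits.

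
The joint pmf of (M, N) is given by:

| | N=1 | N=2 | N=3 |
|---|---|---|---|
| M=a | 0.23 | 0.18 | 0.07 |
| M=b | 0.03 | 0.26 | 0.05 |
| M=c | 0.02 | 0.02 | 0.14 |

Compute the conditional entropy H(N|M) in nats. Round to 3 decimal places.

0.842 nats

Marginals: p(M) = (0.4800, 0.3400, 0.1800), p(N) = (0.2800, 0.4600, 0.2600).
H(N|M) = Σ p(M) · H(N|M=·).
  M=a: p=0.4800, H(N|M=a) = 1.0011
  M=b: p=0.3400, H(N|M=b) = 0.7013
  M=c: p=0.1800, H(N|M=c) = 0.6837
Weighted sum = 0.842 nats.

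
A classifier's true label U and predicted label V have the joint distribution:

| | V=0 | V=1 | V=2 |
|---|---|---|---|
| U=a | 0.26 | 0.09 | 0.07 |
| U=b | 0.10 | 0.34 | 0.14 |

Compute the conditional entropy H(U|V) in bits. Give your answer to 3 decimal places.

0.818 bits

Chain rule: H(U|V) = H(U,V) − H(V).
Marginals: p(U) = (0.4200, 0.5800), p(V) = (0.3600, 0.4300, 0.2100).
H(U,V) = 2.3450 bits; H(V) = 1.5270 bits.
H(U|V) = 2.3450 − 1.5270 = 0.818 bits.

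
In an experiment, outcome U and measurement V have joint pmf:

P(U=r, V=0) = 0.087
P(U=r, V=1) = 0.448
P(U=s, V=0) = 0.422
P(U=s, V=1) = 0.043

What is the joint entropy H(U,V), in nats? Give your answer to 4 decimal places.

1.0716 nats

H(U,V) = −Σ p(x,y)·ln p(x,y) over all 4 cells.
  cell (r,0): −0.087·ln0.087 = 0.21244
  cell (r,1): −0.448·ln0.448 = 0.35973
  cell (s,0): −0.422·ln0.422 = 0.36408
  cell (s,1): −0.043·ln0.043 = 0.13530
Sum = 1.0716 nats.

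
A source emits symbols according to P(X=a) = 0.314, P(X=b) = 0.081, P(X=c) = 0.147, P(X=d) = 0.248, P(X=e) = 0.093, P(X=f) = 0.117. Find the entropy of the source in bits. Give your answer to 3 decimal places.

H(X) = −Σ p·log₂ p.
  −(0.314)·log₂(0.314) = 0.5247
  −(0.081)·log₂(0.081) = 0.2937
  −(0.147)·log₂(0.147) = 0.4066
  −(0.248)·log₂(0.248) = 0.4989
  −(0.093)·log₂(0.093) = 0.3187
  −(0.117)·log₂(0.117) = 0.3622
Sum: 0.5247 + 0.2937 + 0.4066 + 0.4989 + 0.3187 + 0.3622 = 2.405 bits.

2.405 bits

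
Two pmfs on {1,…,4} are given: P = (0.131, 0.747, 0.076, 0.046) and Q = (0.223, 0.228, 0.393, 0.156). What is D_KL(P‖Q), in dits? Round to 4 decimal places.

D(P‖Q) = Σ p·log₁₀(p/q).
  0.131·log₁₀(0.131/0.223) = -0.03027
  0.747·log₁₀(0.747/0.228) = 0.38499
  0.076·log₁₀(0.076/0.393) = -0.05423
  0.046·log₁₀(0.046/0.156) = -0.02440
D(P‖Q) = 0.2761 dits.

0.2761 dits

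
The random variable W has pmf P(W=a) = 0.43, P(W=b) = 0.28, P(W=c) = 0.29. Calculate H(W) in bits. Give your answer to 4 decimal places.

1.5557 bits

H(W) = −Σ p·log₂ p.
  −(0.43)·log₂(0.43) = 0.52356
  −(0.28)·log₂(0.28) = 0.51422
  −(0.29)·log₂(0.29) = 0.51790
Sum: 0.52356 + 0.51422 + 0.51790 = 1.5557 bits.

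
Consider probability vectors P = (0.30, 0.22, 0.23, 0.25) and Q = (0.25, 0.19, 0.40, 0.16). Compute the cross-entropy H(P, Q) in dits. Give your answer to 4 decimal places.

0.6298 dits

H(P,Q) = −Σ p·log₁₀ q.
  −0.30·log₁₀(0.25) = 0.18062
  −0.22·log₁₀(0.19) = 0.15867
  −0.23·log₁₀(0.40) = 0.09153
  −0.25·log₁₀(0.16) = 0.19897
H(P,Q) = 0.6298 dits.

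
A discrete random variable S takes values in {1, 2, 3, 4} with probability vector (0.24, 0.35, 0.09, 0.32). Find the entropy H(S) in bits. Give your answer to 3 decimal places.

1.863 bits

H(S) = −Σ p·log₂ p.
  −(0.24)·log₂(0.24) = 0.4941
  −(0.35)·log₂(0.35) = 0.5301
  −(0.09)·log₂(0.09) = 0.3127
  −(0.32)·log₂(0.32) = 0.5260
Sum: 0.4941 + 0.5301 + 0.3127 + 0.5260 = 1.863 bits.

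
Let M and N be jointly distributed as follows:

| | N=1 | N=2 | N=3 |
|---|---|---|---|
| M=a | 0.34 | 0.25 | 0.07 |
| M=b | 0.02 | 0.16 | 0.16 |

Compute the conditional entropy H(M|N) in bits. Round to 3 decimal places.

Chain rule: H(M|N) = H(M,N) − H(N).
Marginals: p(M) = (0.6600, 0.3400), p(N) = (0.3600, 0.4100, 0.2300).
H(M,N) = 2.2566 bits; H(N) = 1.5457 bits.
H(M|N) = 2.2566 − 1.5457 = 0.711 bits.

0.711 bits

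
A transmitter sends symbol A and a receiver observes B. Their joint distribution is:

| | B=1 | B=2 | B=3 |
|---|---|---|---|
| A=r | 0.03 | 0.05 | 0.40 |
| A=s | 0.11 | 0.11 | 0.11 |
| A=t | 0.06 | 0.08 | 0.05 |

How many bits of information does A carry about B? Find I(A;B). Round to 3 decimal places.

0.220 bits

Marginals: p(A) = (0.4800, 0.3300, 0.1900), p(B) = (0.2000, 0.2400, 0.5600).
I(A;B) = Σ p(x,y)·log₂[p(x,y)/(p(x)p(y))].
  (r,1): 0.03·log₂(0.3125) = -0.0503
  (r,2): 0.05·log₂(0.4340) = -0.0602
  (r,3): 0.40·log₂(1.4881) = 0.2294
  (s,1): 0.11·log₂(1.6667) = 0.0811
  (s,2): 0.11·log₂(1.3889) = 0.0521
  (s,3): 0.11·log₂(0.5952) = -0.0823
  (t,1): 0.06·log₂(1.5789) = 0.0395
  (t,2): 0.08·log₂(1.7544) = 0.0649
  (t,3): 0.05·log₂(0.4699) = -0.0545
Sum = 0.220 bits.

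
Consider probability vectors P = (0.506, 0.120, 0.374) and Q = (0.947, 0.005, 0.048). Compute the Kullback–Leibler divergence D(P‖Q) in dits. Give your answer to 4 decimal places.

0.3614 dits

D(P‖Q) = Σ p·log₁₀(p/q).
  0.506·log₁₀(0.506/0.947) = -0.13773
  0.120·log₁₀(0.120/0.005) = 0.16563
  0.374·log₁₀(0.374/0.048) = 0.33347
D(P‖Q) = 0.3614 dits.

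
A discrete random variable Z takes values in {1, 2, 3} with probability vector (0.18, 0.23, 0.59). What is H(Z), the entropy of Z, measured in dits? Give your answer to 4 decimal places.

H(Z) = −Σ p·log₁₀ p.
  −(0.18)·log₁₀(0.18) = 0.13405
  −(0.23)·log₁₀(0.23) = 0.14680
  −(0.59)·log₁₀(0.59) = 0.13520
Sum: 0.13405 + 0.14680 + 0.13520 = 0.4161 dits.

0.4161 dits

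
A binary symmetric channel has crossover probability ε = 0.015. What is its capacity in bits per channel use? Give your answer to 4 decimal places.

0.8876 bits

Binary symmetric channel: C = 1 − h₂(ε) where h₂ is the binary entropy function.
h₂(0.015) = −0.015·log₂0.015 − 0.985·log₂0.985 = 0.1124.
C = 1 − 0.1124 = 0.8876 bits per channel use.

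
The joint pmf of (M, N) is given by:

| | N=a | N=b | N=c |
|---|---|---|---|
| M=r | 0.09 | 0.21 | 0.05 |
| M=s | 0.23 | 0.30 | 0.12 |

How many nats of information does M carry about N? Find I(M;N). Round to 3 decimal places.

0.009 nats

Marginals: p(M) = (0.3500, 0.6500), p(N) = (0.3200, 0.5100, 0.1700).
I(M;N) = H(M) + H(N) − H(M,N).
H(M) = 0.6474, H(N) = 1.0093, H(M,N) = 1.6479.
I(M;N) = 0.6474 + 1.0093 − 1.6479 = 0.009 nats.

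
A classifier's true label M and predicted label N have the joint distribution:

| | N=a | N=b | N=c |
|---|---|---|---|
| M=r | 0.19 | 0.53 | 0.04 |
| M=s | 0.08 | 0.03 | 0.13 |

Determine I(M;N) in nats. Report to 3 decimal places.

Marginals: p(M) = (0.7600, 0.2400), p(N) = (0.2700, 0.5600, 0.1700).
I(M;N) = H(M) + H(N) − H(M,N).
H(M) = 0.5511, H(N) = 0.9795, H(M,N) = 1.3533.
I(M;N) = 0.5511 + 0.9795 − 1.3533 = 0.177 nats.

0.177 nats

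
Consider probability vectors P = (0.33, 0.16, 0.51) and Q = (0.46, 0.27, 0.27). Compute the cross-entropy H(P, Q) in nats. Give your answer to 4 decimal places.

1.1335 nats

H(P,Q) = −Σ p·ln q.
  −0.33·ln(0.46) = 0.25625
  −0.16·ln(0.27) = 0.20949
  −0.51·ln(0.27) = 0.66776
H(P,Q) = 1.1335 nats.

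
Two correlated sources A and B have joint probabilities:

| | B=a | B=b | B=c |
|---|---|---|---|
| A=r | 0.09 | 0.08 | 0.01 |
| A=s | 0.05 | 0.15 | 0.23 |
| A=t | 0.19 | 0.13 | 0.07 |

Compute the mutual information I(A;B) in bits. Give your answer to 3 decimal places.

Marginals: p(A) = (0.1800, 0.4300, 0.3900), p(B) = (0.3300, 0.3600, 0.3100).
I(A;B) = H(A) + H(B) − H(A,B).
H(A) = 1.4987, H(B) = 1.5822, H(A,B) = 2.8913.
I(A;B) = 1.4987 + 1.5822 − 2.8913 = 0.190 bits.

0.190 bits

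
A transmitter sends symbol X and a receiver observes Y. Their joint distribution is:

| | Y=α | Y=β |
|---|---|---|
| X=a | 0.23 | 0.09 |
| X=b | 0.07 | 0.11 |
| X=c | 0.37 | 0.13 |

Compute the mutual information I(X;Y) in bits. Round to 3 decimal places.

0.054 bits

Marginals: p(X) = (0.3200, 0.1800, 0.5000), p(Y) = (0.6700, 0.3300).
I(X;Y) = H(X) + H(Y) − H(X,Y).
H(X) = 1.4713, H(Y) = 0.9149, H(X,Y) = 2.3325.
I(X;Y) = 1.4713 + 0.9149 − 2.3325 = 0.054 bits.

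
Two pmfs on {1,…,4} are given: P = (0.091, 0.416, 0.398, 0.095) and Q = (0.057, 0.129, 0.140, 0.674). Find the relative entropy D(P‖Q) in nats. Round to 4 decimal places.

0.7593 nats

D(P‖Q) = Σ p·ln(p/q).
  0.091·ln(0.091/0.057) = 0.04257
  0.416·ln(0.416/0.129) = 0.48708
  0.398·ln(0.398/0.140) = 0.41583
  0.095·ln(0.095/0.674) = -0.18614
D(P‖Q) = 0.7593 nats.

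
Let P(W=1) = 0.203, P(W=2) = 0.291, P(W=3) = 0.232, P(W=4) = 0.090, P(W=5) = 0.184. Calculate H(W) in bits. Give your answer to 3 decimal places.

H(W) = −Σ p·log₂ p.
  −(0.203)·log₂(0.203) = 0.4670
  −(0.291)·log₂(0.291) = 0.5182
  −(0.232)·log₂(0.232) = 0.4890
  −(0.090)·log₂(0.090) = 0.3127
  −(0.184)·log₂(0.184) = 0.4494
Sum: 0.4670 + 0.5182 + 0.4890 + 0.3127 + 0.4494 = 2.236 bits.

2.236 bits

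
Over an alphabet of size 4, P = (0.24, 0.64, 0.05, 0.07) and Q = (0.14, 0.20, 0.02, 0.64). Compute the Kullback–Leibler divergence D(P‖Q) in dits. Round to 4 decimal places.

0.3321 dits

D(P‖Q) = Σ p·log₁₀(p/q).
  0.24·log₁₀(0.24/0.14) = 0.05618
  0.64·log₁₀(0.64/0.20) = 0.32330
  0.05·log₁₀(0.05/0.02) = 0.01990
  0.07·log₁₀(0.07/0.64) = -0.06728
D(P‖Q) = 0.3321 dits.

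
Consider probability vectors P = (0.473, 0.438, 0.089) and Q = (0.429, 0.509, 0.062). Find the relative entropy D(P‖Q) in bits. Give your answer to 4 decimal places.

0.0181 bits

D(P‖Q) = Σ p·log₂(p/q).
  0.473·log₂(0.473/0.429) = 0.06663
  0.438·log₂(0.438/0.509) = -0.09493
  0.089·log₂(0.089/0.062) = 0.04642
D(P‖Q) = 0.0181 bits.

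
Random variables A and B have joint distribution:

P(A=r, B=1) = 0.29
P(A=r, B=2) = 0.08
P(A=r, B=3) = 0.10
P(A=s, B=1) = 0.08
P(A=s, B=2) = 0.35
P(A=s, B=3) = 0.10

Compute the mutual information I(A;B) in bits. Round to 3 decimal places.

0.221 bits

Marginals: p(A) = (0.4700, 0.5300), p(B) = (0.3700, 0.4300, 0.2000).
I(A;B) = Σ p(x,y)·log₂[p(x,y)/(p(x)p(y))].
  (r,1): 0.29·log₂(1.6676) = 0.2140
  (r,2): 0.08·log₂(0.3958) = -0.1070
  (r,3): 0.10·log₂(1.0638) = 0.0089
  (s,1): 0.08·log₂(0.4080) = -0.1035
  (s,2): 0.35·log₂(1.5358) = 0.2166
  (s,3): 0.10·log₂(0.9434) = -0.0084
Sum = 0.221 bits.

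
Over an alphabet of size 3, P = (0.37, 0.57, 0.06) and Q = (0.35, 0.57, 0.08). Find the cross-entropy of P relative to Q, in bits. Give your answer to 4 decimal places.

1.2413 bits

H(P,Q) = −Σ p·log₂ q.
  −0.37·log₂(0.35) = 0.56039
  −0.57·log₂(0.57) = 0.46225
  −0.06·log₂(0.08) = 0.21863
H(P,Q) = 1.2413 bits.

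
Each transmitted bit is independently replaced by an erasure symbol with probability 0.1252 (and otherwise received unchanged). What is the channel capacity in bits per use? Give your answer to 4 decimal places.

0.8748 bits

Binary erasure channel: capacity C = 1 − ε.
C = 1 − 0.1252 = 0.8748 bits per channel use.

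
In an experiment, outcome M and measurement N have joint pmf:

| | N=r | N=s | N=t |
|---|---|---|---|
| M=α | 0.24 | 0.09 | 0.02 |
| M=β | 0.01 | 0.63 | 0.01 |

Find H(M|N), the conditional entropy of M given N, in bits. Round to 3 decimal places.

Chain rule: H(M|N) = H(M,N) − H(N).
Marginals: p(M) = (0.3500, 0.6500), p(N) = (0.2500, 0.7200, 0.0300).
H(M,N) = 1.4725 bits; H(N) = 0.9930 bits.
H(M|N) = 1.4725 − 0.9930 = 0.479 bits.

0.479 bits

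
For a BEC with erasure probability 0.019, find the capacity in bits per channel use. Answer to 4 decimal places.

0.9810 bits

Binary erasure channel: capacity C = 1 − ε.
C = 1 − 0.019 = 0.9810 bits per channel use.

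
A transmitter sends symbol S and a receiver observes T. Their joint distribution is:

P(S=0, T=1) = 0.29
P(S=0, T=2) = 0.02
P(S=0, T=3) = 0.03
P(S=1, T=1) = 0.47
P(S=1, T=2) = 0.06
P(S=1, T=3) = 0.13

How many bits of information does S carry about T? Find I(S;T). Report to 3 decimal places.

Marginals: p(S) = (0.3400, 0.6600), p(T) = (0.7600, 0.0800, 0.1600).
I(S;T) = Σ p(x,y)·log₂[p(x,y)/(p(x)p(y))].
  (0,1): 0.29·log₂(1.1223) = 0.0483
  (0,2): 0.02·log₂(0.7353) = -0.0089
  (0,3): 0.03·log₂(0.5515) = -0.0258
  (1,1): 0.47·log₂(0.9370) = -0.0441
  (1,2): 0.06·log₂(1.1364) = 0.0111
  (1,3): 0.13·log₂(1.2311) = 0.0390
Sum = 0.020 bits.

0.020 bits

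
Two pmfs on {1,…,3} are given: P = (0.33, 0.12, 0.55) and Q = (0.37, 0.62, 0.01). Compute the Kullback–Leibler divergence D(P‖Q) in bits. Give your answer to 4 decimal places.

D(P‖Q) = Σ p·log₂(p/q).
  0.33·log₂(0.33/0.37) = -0.05447
  0.12·log₂(0.12/0.62) = -0.28431
  0.55·log₂(0.55/0.01) = 3.17975
D(P‖Q) = 2.8410 bits.

2.8410 bits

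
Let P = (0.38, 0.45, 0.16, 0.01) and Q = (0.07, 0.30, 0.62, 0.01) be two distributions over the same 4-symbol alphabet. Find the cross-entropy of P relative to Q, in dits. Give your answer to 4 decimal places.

0.7274 dits

H(P,Q) = −Σ p·log₁₀ q.
  −0.38·log₁₀(0.07) = 0.43886
  −0.45·log₁₀(0.30) = 0.23530
  −0.16·log₁₀(0.62) = 0.03322
  −0.01·log₁₀(0.01) = 0.02000
H(P,Q) = 0.7274 dits.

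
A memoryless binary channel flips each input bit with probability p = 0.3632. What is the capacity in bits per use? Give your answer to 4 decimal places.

Binary symmetric channel: C = 1 − h₂(ε) where h₂ is the binary entropy function.
h₂(0.3632) = −0.3632·log₂0.3632 − 0.6368·log₂0.6368 = 0.9453.
C = 1 − 0.9453 = 0.0547 bits per channel use.

0.0547 bits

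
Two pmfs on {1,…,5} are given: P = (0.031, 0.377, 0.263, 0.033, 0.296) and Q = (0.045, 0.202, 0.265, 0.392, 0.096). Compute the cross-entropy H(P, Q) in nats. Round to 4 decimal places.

H(P,Q) = −Σ p·ln q.
  −0.031·ln(0.045) = 0.09613
  −0.377·ln(0.202) = 0.60301
  −0.263·ln(0.265) = 0.34927
  −0.033·ln(0.392) = 0.03090
  −0.296·ln(0.096) = 0.69365
H(P,Q) = 1.7730 nats.

1.7730 nats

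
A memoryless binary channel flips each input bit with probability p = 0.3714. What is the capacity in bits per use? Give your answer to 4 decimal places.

0.0483 bits

Binary symmetric channel: C = 1 − h₂(ε) where h₂ is the binary entropy function.
h₂(0.3714) = −0.3714·log₂0.3714 − 0.6286·log₂0.6286 = 0.9517.
C = 1 − 0.9517 = 0.0483 bits per channel use.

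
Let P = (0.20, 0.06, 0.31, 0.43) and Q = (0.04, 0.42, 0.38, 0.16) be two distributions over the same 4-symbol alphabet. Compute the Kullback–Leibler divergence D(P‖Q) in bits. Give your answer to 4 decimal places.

0.8182 bits

D(P‖Q) = Σ p·log₂(p/q).
  0.20·log₂(0.20/0.04) = 0.46439
  0.06·log₂(0.06/0.42) = -0.16844
  0.31·log₂(0.31/0.38) = -0.09106
  0.43·log₂(0.43/0.16) = 0.61329
D(P‖Q) = 0.8182 bits.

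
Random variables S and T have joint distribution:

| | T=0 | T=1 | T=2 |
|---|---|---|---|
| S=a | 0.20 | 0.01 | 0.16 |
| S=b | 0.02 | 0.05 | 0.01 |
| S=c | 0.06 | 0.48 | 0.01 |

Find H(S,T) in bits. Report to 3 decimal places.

2.167 bits

H(S,T) = −Σ p(x,y)·log₂ p(x,y) over all 9 cells.
  cell (a,0): −0.20·log₂0.20 = 0.4644
  cell (a,1): −0.01·log₂0.01 = 0.0664
  cell (a,2): −0.16·log₂0.16 = 0.4230
  cell (b,0): −0.02·log₂0.02 = 0.1129
  cell (b,1): −0.05·log₂0.05 = 0.2161
  cell (b,2): −0.01·log₂0.01 = 0.0664
  cell (c,0): −0.06·log₂0.06 = 0.2435
  cell (c,1): −0.48·log₂0.48 = 0.5083
  cell (c,2): −0.01·log₂0.01 = 0.0664
Sum = 2.167 bits.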